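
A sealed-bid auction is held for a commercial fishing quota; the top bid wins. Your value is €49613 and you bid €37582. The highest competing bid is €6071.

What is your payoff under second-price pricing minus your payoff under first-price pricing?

You have the highest bid, so you win under either rule.
Second-price: pay €6071 → payoff €43542.
First-price: pay your own bid €37582 → payoff €12031.
Difference = €43542 − (€12031) = €31511.

€31511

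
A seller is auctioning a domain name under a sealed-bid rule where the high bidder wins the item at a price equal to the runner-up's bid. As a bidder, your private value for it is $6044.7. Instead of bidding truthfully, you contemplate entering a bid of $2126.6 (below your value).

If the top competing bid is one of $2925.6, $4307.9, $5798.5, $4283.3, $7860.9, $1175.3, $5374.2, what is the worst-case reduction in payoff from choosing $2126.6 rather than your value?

$2925.6: truthful gives $3119.1, deviation gives $0 → loss $3119.1.
$4307.9: truthful gives $1736.8, deviation gives $0 → loss $1736.8.
$5798.5: truthful gives $246.2, deviation gives $0 → loss $246.2.
$4283.3: truthful gives $1761.4, deviation gives $0 → loss $1761.4.
$7860.9: same outcome either way → loss $0.
$1175.3: same outcome either way → loss $0.
$5374.2: truthful gives $670.5, deviation gives $0 → loss $670.5.
Maximum loss: $3119.1.

$3119.1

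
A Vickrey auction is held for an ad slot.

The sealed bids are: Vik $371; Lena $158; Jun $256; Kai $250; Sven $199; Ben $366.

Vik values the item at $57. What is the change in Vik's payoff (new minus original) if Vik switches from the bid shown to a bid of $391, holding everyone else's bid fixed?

The highest bid among the other bidders is $366; Vik's bid doesn't change that.
Original bid $371: Vik is highest, pays the top rival bid $366; payoff $57 − $366 = −$309.
Alternative bid $391: Vik is highest, pays the top rival bid $366; payoff $57 − $366 = −$309.
Change in payoff = −$309 − (−$309) = $0.

$0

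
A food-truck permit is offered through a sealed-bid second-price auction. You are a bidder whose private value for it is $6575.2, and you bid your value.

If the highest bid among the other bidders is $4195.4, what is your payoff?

$2379.8

Your bid $6575.2 exceeds the highest competing bid $4195.4, so you win.
In a second-price auction the winner pays the second-highest bid, $4195.4.
Payoff = value − price = $6575.2 − $4195.4 = $2379.8.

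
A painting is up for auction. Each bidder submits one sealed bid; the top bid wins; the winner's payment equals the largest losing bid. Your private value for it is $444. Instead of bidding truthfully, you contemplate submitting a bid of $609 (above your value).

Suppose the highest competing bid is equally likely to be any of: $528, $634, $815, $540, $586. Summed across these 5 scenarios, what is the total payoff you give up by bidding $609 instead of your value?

The deviation costs you only when the competing bid falls strictly between $444 and $609; elsewhere both bids give the same outcome.
$528: truthful payoff $0, deviation payoff −$84 → loss $84.
$634: outcomes coincide → loss $0.
$815: outcomes coincide → loss $0.
$540: truthful payoff $0, deviation payoff −$96 → loss $96.
$586: truthful payoff $0, deviation payoff −$142 → loss $142.
Total loss = $84 + $96 + $142 = $322.

$322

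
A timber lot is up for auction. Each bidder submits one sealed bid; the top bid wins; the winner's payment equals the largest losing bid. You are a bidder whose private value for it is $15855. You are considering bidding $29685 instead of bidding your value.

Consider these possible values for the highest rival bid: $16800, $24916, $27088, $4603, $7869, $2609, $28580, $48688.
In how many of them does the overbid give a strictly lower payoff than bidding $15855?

4

The deviation hurts exactly when the highest competing bid lies strictly between $15855 and $29685 — overbidding then wins at a price above your value.
$16800: inside the interval → strictly worse (loss $945).
$24916: inside the interval → strictly worse (loss $9061).
$27088: inside the interval → strictly worse (loss $11233).
$4603: below both → same outcome either way.
$7869: below both → same outcome either way.
$2609: below both → same outcome either way.
$28580: inside the interval → strictly worse (loss $12725).
$48688: above both → same outcome either way.
Count: 4.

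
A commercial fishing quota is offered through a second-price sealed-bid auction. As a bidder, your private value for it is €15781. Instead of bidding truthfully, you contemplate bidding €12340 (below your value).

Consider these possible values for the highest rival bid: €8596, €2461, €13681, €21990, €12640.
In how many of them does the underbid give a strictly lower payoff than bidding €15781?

The deviation hurts exactly when the highest competing bid lies strictly between €12340 and €15781 — underbidding then forfeits a profitable win.
€8596: below both → same outcome either way.
€2461: below both → same outcome either way.
€13681: inside the interval → strictly worse (loss €2100).
€21990: above both → same outcome either way.
€12640: inside the interval → strictly worse (loss €3141).
Count: 2.

2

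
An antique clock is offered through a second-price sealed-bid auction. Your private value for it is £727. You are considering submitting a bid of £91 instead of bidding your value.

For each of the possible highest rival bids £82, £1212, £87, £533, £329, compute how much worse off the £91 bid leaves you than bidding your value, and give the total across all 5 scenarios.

£592

The deviation costs you only when the competing bid falls strictly between £91 and £727; elsewhere both bids give the same outcome.
£82: outcomes coincide → loss £0.
£1212: outcomes coincide → loss £0.
£87: outcomes coincide → loss £0.
£533: truthful payoff £194, deviation payoff £0 → loss £194.
£329: truthful payoff £398, deviation payoff £0 → loss £398.
Total loss = £194 + £398 = £592.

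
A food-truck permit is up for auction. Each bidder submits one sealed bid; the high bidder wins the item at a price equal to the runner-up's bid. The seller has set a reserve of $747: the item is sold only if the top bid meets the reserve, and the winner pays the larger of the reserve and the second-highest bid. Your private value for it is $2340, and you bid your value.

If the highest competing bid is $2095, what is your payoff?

$245

Your bid $2340 is the highest and exceeds the reserve.
Price = max(second-highest bid, reserve) = max($2095, $747) = $2095.
Payoff = $2340 − $2095 = $245.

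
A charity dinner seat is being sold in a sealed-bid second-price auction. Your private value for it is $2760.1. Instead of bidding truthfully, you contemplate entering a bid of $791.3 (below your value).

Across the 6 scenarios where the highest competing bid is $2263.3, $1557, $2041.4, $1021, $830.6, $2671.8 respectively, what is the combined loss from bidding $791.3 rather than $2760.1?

$6175.5

The deviation costs you only when the competing bid falls strictly between $791.3 and $2760.1; elsewhere both bids give the same outcome.
$2263.3: truthful payoff $496.8, deviation payoff $0 → loss $496.8.
$1557: truthful payoff $1203.1, deviation payoff $0 → loss $1203.1.
$2041.4: truthful payoff $718.7, deviation payoff $0 → loss $718.7.
$1021: truthful payoff $1739.1, deviation payoff $0 → loss $1739.1.
$830.6: truthful payoff $1929.5, deviation payoff $0 → loss $1929.5.
$2671.8: truthful payoff $88.3, deviation payoff $0 → loss $88.3.
Total loss = $496.8 + $1203.1 + $718.7 + $1739.1 + $1929.5 + $88.3 = $6175.5.
Truthful bidding weakly dominates here: raising your bid can only win items priced above your value, and lowering it can only forfeit items priced below.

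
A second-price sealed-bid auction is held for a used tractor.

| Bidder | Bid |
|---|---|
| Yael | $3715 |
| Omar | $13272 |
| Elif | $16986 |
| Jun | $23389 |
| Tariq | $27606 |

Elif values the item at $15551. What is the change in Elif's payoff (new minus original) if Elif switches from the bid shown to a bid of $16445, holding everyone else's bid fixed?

$0

The highest bid among the other bidders is $27606; Elif's bid doesn't change that.
Original bid $16986: Elif is not highest (top rival bid is $27606); payoff $0.
Alternative bid $16445: Elif is not highest (top rival bid is $27606); payoff $0.
Change in payoff = $0 − ($0) = $0.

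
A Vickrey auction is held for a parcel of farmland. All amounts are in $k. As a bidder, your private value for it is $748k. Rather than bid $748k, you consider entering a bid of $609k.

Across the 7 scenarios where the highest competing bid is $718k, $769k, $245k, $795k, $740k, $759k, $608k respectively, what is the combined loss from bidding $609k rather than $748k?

$38k

The deviation costs you only when the competing bid falls strictly between $609k and $748k; elsewhere both bids give the same outcome.
$718k: truthful payoff $30k, deviation payoff $0k → loss $30k.
$769k: outcomes coincide → loss $0k.
$245k: outcomes coincide → loss $0k.
$795k: outcomes coincide → loss $0k.
$740k: truthful payoff $8k, deviation payoff $0k → loss $8k.
$759k: outcomes coincide → loss $0k.
$608k: outcomes coincide → loss $0k.
Total loss = $30k + $8k = $38k.
In a second-price auction your bid sets only whether you win, not what you pay, so bidding your true value is weakly dominant.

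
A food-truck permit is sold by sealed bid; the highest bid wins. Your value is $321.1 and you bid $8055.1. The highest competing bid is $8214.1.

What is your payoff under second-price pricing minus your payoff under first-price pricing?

$0

Your bid $8055.1 is below $8214.1, so you lose under either rule.
Payoff is $0 in both cases; difference = $0.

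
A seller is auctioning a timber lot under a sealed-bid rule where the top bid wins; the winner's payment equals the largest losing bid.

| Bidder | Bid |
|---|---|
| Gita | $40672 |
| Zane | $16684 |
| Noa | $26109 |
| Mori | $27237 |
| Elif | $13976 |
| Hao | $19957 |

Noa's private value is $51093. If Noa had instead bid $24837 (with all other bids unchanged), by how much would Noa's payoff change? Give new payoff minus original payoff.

$0

The highest bid among the other bidders is $40672; Noa's bid doesn't change that.
Original bid $26109: Noa is not highest (top rival bid is $40672); payoff $0.
Alternative bid $24837: Noa is not highest (top rival bid is $40672); payoff $0.
Change in payoff = $0 − ($0) = $0.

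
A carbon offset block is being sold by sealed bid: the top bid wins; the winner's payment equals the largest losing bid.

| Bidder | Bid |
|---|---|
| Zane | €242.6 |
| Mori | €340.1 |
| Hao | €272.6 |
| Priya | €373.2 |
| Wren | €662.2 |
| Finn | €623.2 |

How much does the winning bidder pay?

Highest bid: Wren at €662.2, so Wren wins.
Second-highest bid: Finn at €623.2 — that is the price the winner pays.

€623.2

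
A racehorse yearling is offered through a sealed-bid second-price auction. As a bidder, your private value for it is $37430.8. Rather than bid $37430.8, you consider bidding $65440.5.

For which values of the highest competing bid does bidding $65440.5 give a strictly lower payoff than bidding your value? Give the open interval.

If the competing bid is below $37430.8, both bids win at the same price — no difference.
If it is above $65440.5, both bids lose — no difference.
If it lies strictly between $37430.8 and $65440.5, bidding your value loses (payoff 0) while bidding $65440.5 wins at a price above your value (payoff negative).
So the deviation strictly hurts on the open interval ($37430.8, $65440.5).

($37430.8, $65440.5)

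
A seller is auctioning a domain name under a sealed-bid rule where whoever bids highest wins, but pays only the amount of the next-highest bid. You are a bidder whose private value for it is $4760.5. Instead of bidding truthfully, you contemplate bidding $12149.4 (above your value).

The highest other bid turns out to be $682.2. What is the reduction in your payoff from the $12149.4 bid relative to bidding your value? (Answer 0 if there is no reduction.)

$0

Bidding your value $4760.5: you win (since $4760.5 > $682.2) and pay $682.2. Payoff $4078.3.
Bidding $12149.4: you win and pay $682.2. Payoff $4760.5 − $682.2 = $4078.3.
Difference = $4078.3 − $4078.3 = $0; both bids lead to the same outcome because the competing bid is below both your value and your alternative bid.
Truthful bidding weakly dominates here: raising your bid can only win items priced above your value, and lowering it can only forfeit items priced below.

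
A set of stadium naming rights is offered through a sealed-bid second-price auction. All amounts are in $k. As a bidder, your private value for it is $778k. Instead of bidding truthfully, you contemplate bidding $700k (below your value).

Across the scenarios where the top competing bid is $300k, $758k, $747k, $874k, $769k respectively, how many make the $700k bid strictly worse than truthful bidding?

The deviation hurts exactly when the highest competing bid lies strictly between $700k and $778k — underbidding then forfeits a profitable win.
$300k: below both → same outcome either way.
$758k: inside the interval → strictly worse (loss $20k).
$747k: inside the interval → strictly worse (loss $31k).
$874k: above both → same outcome either way.
$769k: inside the interval → strictly worse (loss $9k).
Count: 3.

3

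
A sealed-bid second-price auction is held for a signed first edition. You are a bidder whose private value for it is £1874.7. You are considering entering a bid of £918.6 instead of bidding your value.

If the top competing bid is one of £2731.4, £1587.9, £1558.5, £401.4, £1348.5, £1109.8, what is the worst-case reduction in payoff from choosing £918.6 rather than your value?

£2731.4: same outcome either way → loss £0.
£1587.9: truthful gives £286.8, deviation gives £0 → loss £286.8.
£1558.5: truthful gives £316.2, deviation gives £0 → loss £316.2.
£401.4: same outcome either way → loss £0.
£1348.5: truthful gives £526.2, deviation gives £0 → loss £526.2.
£1109.8: truthful gives £764.9, deviation gives £0 → loss £764.9.
Maximum loss: £764.9.

£764.9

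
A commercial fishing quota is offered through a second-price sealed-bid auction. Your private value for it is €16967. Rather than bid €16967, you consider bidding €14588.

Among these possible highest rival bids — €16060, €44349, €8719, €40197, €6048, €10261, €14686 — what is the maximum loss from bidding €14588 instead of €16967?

€2281

€16060: truthful gives €907, deviation gives €0 → loss €907.
€44349: same outcome either way → loss €0.
€8719: same outcome either way → loss €0.
€40197: same outcome either way → loss €0.
€6048: same outcome either way → loss €0.
€10261: same outcome either way → loss €0.
€14686: truthful gives €2281, deviation gives €0 → loss €2281.
Maximum loss: €2281.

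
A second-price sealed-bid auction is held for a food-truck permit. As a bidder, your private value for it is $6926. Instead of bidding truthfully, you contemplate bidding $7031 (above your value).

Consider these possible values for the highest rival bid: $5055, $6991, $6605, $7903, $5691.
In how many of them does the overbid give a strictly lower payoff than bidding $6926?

The deviation hurts exactly when the highest competing bid lies strictly between $6926 and $7031 — overbidding then wins at a price above your value.
$5055: below both → same outcome either way.
$6991: inside the interval → strictly worse (loss $65).
$6605: below both → same outcome either way.
$7903: above both → same outcome either way.
$5691: below both → same outcome either way.
Count: 1.

1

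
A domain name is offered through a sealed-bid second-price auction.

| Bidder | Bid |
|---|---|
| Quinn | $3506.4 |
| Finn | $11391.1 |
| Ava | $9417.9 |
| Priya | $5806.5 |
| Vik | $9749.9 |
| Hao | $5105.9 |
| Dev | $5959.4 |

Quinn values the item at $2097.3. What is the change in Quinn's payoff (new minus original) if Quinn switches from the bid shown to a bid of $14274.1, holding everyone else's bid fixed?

The highest bid among the other bidders is $11391.1; Quinn's bid doesn't change that.
Original bid $3506.4: Quinn is not highest (top rival bid is $11391.1); payoff $0.
Alternative bid $14274.1: Quinn is highest, pays the top rival bid $11391.1; payoff $2097.3 − $11391.1 = −$9293.8.
Change in payoff = −$9293.8 − ($0) = −$9293.8.

−$9293.8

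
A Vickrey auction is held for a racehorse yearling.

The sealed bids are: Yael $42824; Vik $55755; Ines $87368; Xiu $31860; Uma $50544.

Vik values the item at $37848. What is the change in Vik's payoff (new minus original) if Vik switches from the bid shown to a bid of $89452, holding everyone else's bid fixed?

−$49520

The highest bid among the other bidders is $87368; Vik's bid doesn't change that.
Original bid $55755: Vik is not highest (top rival bid is $87368); payoff $0.
Alternative bid $89452: Vik is highest, pays the top rival bid $87368; payoff $37848 − $87368 = −$49520.
Change in payoff = −$49520 − ($0) = −$49520.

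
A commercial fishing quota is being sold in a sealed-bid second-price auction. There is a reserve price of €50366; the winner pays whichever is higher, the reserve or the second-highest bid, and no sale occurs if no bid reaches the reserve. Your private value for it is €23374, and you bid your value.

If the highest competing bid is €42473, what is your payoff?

Your bid €23374 is below the highest competing bid €42473, so you lose. Payoff €0.

€0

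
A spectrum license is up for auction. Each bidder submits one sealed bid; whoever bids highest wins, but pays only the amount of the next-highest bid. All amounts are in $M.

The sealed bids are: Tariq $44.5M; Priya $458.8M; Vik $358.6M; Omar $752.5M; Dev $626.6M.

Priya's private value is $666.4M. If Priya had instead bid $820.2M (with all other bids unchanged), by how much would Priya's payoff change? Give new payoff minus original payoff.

The highest bid among the other bidders is $752.5M; Priya's bid doesn't change that.
Original bid $458.8M: Priya is not highest (top rival bid is $752.5M); payoff $0M.
Alternative bid $820.2M: Priya is highest, pays the top rival bid $752.5M; payoff $666.4M − $752.5M = −$86.1M.
Change in payoff = −$86.1M − ($0M) = −$86.1M.

−$86.1M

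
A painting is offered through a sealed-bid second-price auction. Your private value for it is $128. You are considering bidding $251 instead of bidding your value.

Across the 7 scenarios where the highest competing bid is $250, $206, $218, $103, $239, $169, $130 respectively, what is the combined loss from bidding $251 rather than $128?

The deviation costs you only when the competing bid falls strictly between $128 and $251; elsewhere both bids give the same outcome.
$250: truthful payoff $0, deviation payoff −$122 → loss $122.
$206: truthful payoff $0, deviation payoff −$78 → loss $78.
$218: truthful payoff $0, deviation payoff −$90 → loss $90.
$103: outcomes coincide → loss $0.
$239: truthful payoff $0, deviation payoff −$111 → loss $111.
$169: truthful payoff $0, deviation payoff −$41 → loss $41.
$130: truthful payoff $0, deviation payoff −$2 → loss $2.
Total loss = $122 + $78 + $90 + $111 + $41 + $2 = $444.

$444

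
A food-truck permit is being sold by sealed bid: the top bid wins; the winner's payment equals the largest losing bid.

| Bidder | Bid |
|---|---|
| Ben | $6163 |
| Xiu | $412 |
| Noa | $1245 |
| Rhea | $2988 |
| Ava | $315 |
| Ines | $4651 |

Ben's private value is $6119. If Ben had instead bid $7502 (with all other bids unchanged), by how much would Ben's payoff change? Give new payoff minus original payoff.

$0

The highest bid among the other bidders is $4651; Ben's bid doesn't change that.
Original bid $6163: Ben is highest, pays the top rival bid $4651; payoff $6119 − $4651 = $1468.
Alternative bid $7502: Ben is highest, pays the top rival bid $4651; payoff $6119 − $4651 = $1468.
Change in payoff = $1468 − ($1468) = $0.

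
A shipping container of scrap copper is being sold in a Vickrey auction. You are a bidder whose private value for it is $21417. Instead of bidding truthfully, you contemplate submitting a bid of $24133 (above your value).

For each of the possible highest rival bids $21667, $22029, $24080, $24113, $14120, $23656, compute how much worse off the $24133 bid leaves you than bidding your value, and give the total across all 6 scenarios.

$8460

The deviation costs you only when the competing bid falls strictly between $21417 and $24133; elsewhere both bids give the same outcome.
$21667: truthful payoff $0, deviation payoff −$250 → loss $250.
$22029: truthful payoff $0, deviation payoff −$612 → loss $612.
$24080: truthful payoff $0, deviation payoff −$2663 → loss $2663.
$24113: truthful payoff $0, deviation payoff −$2696 → loss $2696.
$14120: outcomes coincide → loss $0.
$23656: truthful payoff $0, deviation payoff −$2239 → loss $2239.
Total loss = $250 + $612 + $2663 + $2696 + $2239 = $8460.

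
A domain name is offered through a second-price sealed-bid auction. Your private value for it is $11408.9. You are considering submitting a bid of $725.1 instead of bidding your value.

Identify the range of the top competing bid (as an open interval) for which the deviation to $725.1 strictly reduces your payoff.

($725.1, $11408.9)

If the competing bid is below $725.1, both bids win at the same price — no difference.
If it is above $11408.9, both bids lose — no difference.
If it lies strictly between $725.1 and $11408.9, bidding your value wins at a price below your value (positive payoff) while bidding $725.1 loses (payoff 0).
So the deviation strictly hurts on the open interval ($725.1, $11408.9).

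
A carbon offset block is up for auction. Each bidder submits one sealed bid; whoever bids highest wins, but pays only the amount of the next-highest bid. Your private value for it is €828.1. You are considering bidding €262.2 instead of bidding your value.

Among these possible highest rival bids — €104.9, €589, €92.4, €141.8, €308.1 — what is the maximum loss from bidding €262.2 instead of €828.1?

€520

€104.9: same outcome either way → loss €0.
€589: truthful gives €239.1, deviation gives €0 → loss €239.1.
€92.4: same outcome either way → loss €0.
€141.8: same outcome either way → loss €0.
€308.1: truthful gives €520, deviation gives €0 → loss €520.
Maximum loss: €520.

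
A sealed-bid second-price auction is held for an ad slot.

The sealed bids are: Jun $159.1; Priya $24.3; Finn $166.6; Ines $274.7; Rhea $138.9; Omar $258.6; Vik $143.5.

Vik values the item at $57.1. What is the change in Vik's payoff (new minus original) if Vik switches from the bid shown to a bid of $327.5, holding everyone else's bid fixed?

−$217.6

The highest bid among the other bidders is $274.7; Vik's bid doesn't change that.
Original bid $143.5: Vik is not highest (top rival bid is $274.7); payoff $0.
Alternative bid $327.5: Vik is highest, pays the top rival bid $274.7; payoff $57.1 − $274.7 = −$217.6.
Change in payoff = −$217.6 − ($0) = −$217.6.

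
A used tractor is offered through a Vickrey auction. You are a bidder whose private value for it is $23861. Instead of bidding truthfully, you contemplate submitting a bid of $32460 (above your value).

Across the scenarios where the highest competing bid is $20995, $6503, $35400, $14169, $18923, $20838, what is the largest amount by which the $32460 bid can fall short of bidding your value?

$0

$20995: same outcome either way → loss $0.
$6503: same outcome either way → loss $0.
$35400: same outcome either way → loss $0.
$14169: same outcome either way → loss $0.
$18923: same outcome either way → loss $0.
$20838: same outcome either way → loss $0.
Maximum loss: $0.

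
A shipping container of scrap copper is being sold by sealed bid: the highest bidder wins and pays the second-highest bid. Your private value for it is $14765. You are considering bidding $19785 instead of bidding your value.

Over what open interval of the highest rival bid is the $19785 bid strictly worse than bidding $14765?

($14765, $19785)

If the competing bid is below $14765, both bids win at the same price — no difference.
If it is above $19785, both bids lose — no difference.
If it lies strictly between $14765 and $19785, bidding your value loses (payoff 0) while bidding $19785 wins at a price above your value (payoff negative).
So the deviation strictly hurts on the open interval ($14765, $19785).
Because the price is fixed by the runner-up's bid, deviating from your value can only change a good outcome into a bad one — never the reverse.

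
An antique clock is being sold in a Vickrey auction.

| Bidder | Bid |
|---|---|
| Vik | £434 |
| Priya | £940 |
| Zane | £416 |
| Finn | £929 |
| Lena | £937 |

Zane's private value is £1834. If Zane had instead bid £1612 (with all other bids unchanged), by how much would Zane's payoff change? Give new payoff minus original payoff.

£894

The highest bid among the other bidders is £940; Zane's bid doesn't change that.
Original bid £416: Zane is not highest (top rival bid is £940); payoff £0.
Alternative bid £1612: Zane is highest, pays the top rival bid £940; payoff £1834 − £940 = £894.
Change in payoff = £894 − (£0) = £894.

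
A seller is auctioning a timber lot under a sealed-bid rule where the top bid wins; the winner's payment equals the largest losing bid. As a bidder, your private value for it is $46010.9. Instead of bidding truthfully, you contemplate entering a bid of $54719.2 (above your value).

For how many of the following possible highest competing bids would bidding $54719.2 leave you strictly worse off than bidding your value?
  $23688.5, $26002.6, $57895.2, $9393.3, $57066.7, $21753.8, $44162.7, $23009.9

The deviation hurts exactly when the highest competing bid lies strictly between $46010.9 and $54719.2 — overbidding then wins at a price above your value.
$23688.5: below both → same outcome either way.
$26002.6: below both → same outcome either way.
$57895.2: above both → same outcome either way.
$9393.3: below both → same outcome either way.
$57066.7: above both → same outcome either way.
$21753.8: below both → same outcome either way.
$44162.7: below both → same outcome either way.
$23009.9: below both → same outcome either way.
Count: 0.

0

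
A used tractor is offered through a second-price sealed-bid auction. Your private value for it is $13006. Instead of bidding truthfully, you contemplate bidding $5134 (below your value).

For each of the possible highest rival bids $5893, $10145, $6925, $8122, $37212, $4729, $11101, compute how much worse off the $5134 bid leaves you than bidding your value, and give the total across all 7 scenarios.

$22844

The deviation costs you only when the competing bid falls strictly between $5134 and $13006; elsewhere both bids give the same outcome.
$5893: truthful payoff $7113, deviation payoff $0 → loss $7113.
$10145: truthful payoff $2861, deviation payoff $0 → loss $2861.
$6925: truthful payoff $6081, deviation payoff $0 → loss $6081.
$8122: truthful payoff $4884, deviation payoff $0 → loss $4884.
$37212: outcomes coincide → loss $0.
$4729: outcomes coincide → loss $0.
$11101: truthful payoff $1905, deviation payoff $0 → loss $1905.
Total loss = $7113 + $2861 + $6081 + $4884 + $1905 = $22844.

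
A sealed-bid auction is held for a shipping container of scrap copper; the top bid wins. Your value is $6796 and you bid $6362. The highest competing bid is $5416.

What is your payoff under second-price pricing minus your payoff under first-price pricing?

You have the highest bid, so you win under either rule.
Second-price: pay $5416 → payoff $1380.
First-price: pay your own bid $6362 → payoff $434.
Difference = $1380 − ($434) = $946.

$946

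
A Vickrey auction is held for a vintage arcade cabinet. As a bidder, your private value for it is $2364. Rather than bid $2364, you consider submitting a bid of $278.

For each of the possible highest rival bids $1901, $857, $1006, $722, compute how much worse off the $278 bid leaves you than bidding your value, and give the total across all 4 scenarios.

The deviation costs you only when the competing bid falls strictly between $278 and $2364; elsewhere both bids give the same outcome.
$1901: truthful payoff $463, deviation payoff $0 → loss $463.
$857: truthful payoff $1507, deviation payoff $0 → loss $1507.
$1006: truthful payoff $1358, deviation payoff $0 → loss $1358.
$722: truthful payoff $1642, deviation payoff $0 → loss $1642.
Total loss = $463 + $1507 + $1358 + $1642 = $4970.

$4970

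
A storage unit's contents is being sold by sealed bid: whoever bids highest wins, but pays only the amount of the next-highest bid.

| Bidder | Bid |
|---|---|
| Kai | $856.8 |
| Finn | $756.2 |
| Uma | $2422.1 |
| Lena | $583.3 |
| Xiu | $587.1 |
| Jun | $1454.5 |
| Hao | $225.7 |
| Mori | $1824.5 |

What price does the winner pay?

Highest bid: Uma at $2422.1, so Uma wins.
Second-highest bid: Mori at $1824.5 — that is the price the winner pays.

$1824.5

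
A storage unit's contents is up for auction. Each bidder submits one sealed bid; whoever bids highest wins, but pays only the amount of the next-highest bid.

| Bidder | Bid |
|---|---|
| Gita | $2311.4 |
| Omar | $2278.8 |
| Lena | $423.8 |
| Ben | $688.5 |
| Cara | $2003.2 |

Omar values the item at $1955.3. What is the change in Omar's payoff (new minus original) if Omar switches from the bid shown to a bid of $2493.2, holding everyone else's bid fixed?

The highest bid among the other bidders is $2311.4; Omar's bid doesn't change that.
Original bid $2278.8: Omar is not highest (top rival bid is $2311.4); payoff $0.
Alternative bid $2493.2: Omar is highest, pays the top rival bid $2311.4; payoff $1955.3 − $2311.4 = −$356.1.
Change in payoff = −$356.1 − ($0) = −$356.1.

−$356.1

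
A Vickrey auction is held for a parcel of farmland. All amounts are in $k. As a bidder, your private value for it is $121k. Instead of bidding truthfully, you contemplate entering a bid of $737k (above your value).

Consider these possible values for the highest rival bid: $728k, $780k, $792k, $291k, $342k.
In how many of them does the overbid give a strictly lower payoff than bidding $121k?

The deviation hurts exactly when the highest competing bid lies strictly between $121k and $737k — overbidding then wins at a price above your value.
$728k: inside the interval → strictly worse (loss $607k).
$780k: above both → same outcome either way.
$792k: above both → same outcome either way.
$291k: inside the interval → strictly worse (loss $170k).
$342k: inside the interval → strictly worse (loss $221k).
Count: 3.

3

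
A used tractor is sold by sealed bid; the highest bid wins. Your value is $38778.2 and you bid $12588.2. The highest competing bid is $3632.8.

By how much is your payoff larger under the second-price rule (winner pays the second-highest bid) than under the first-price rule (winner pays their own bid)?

You have the highest bid, so you win under either rule.
Second-price: pay $3632.8 → payoff $35145.4.
First-price: pay your own bid $12588.2 → payoff $26190.
Difference = $35145.4 − ($26190) = $8955.4.

$8955.4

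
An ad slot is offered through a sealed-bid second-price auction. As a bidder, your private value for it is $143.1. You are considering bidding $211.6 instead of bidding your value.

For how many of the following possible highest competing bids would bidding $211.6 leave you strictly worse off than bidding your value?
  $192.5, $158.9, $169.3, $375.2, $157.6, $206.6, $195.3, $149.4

7

The deviation hurts exactly when the highest competing bid lies strictly between $143.1 and $211.6 — overbidding then wins at a price above your value.
$192.5: inside the interval → strictly worse (loss $49.4).
$158.9: inside the interval → strictly worse (loss $15.8).
$169.3: inside the interval → strictly worse (loss $26.2).
$375.2: above both → same outcome either way.
$157.6: inside the interval → strictly worse (loss $14.5).
$206.6: inside the interval → strictly worse (loss $63.5).
$195.3: inside the interval → strictly worse (loss $52.2).
$149.4: inside the interval → strictly worse (loss $6.3).
Count: 7.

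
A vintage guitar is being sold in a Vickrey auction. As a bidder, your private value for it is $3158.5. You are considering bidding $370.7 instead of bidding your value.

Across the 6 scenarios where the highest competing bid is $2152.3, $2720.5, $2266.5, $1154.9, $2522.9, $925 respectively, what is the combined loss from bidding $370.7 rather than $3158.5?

The deviation costs you only when the competing bid falls strictly between $370.7 and $3158.5; elsewhere both bids give the same outcome.
$2152.3: truthful payoff $1006.2, deviation payoff $0 → loss $1006.2.
$2720.5: truthful payoff $438, deviation payoff $0 → loss $438.
$2266.5: truthful payoff $892, deviation payoff $0 → loss $892.
$1154.9: truthful payoff $2003.6, deviation payoff $0 → loss $2003.6.
$2522.9: truthful payoff $635.6, deviation payoff $0 → loss $635.6.
$925: truthful payoff $2233.5, deviation payoff $0 → loss $2233.5.
Total loss = $1006.2 + $438 + $892 + $2003.6 + $635.6 + $2233.5 = $7208.9.

$7208.9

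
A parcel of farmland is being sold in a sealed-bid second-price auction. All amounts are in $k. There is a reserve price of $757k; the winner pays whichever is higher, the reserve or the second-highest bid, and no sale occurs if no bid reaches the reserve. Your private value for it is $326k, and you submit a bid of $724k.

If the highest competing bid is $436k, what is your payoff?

$0k

Your bid $724k is the highest bid but falls below the reserve $757k, so the item goes unsold. Payoff $0k.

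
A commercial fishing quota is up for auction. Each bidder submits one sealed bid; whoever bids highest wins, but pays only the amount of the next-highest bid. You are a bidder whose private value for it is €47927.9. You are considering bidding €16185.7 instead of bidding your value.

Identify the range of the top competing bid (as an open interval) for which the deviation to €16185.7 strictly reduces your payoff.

If the competing bid is below €16185.7, both bids win at the same price — no difference.
If it is above €47927.9, both bids lose — no difference.
If it lies strictly between €16185.7 and €47927.9, bidding your value wins at a price below your value (positive payoff) while bidding €16185.7 loses (payoff 0).
So the deviation strictly hurts on the open interval (€16185.7, €47927.9).
Because the price is fixed by the runner-up's bid, deviating from your value can only change a good outcome into a bad one — never the reverse.

(€16185.7, €47927.9)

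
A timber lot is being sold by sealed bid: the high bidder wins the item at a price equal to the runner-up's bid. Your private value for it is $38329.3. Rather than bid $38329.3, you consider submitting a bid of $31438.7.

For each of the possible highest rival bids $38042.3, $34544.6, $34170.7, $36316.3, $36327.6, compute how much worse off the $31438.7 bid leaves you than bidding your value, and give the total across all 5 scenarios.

The deviation costs you only when the competing bid falls strictly between $31438.7 and $38329.3; elsewhere both bids give the same outcome.
$38042.3: truthful payoff $287, deviation payoff $0 → loss $287.
$34544.6: truthful payoff $3784.7, deviation payoff $0 → loss $3784.7.
$34170.7: truthful payoff $4158.6, deviation payoff $0 → loss $4158.6.
$36316.3: truthful payoff $2013, deviation payoff $0 → loss $2013.
$36327.6: truthful payoff $2001.7, deviation payoff $0 → loss $2001.7.
Total loss = $287 + $3784.7 + $4158.6 + $2013 + $2001.7 = $12245.
In a second-price auction your bid sets only whether you win, not what you pay, so bidding your true value is weakly dominant.

$12245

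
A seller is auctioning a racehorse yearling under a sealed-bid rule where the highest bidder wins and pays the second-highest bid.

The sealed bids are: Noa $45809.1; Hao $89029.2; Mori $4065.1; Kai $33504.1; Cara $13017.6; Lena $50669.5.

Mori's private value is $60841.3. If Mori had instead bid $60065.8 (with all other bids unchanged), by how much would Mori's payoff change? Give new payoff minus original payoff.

$0

The highest bid among the other bidders is $89029.2; Mori's bid doesn't change that.
Original bid $4065.1: Mori is not highest (top rival bid is $89029.2); payoff $0.
Alternative bid $60065.8: Mori is not highest (top rival bid is $89029.2); payoff $0.
Change in payoff = $0 − ($0) = $0.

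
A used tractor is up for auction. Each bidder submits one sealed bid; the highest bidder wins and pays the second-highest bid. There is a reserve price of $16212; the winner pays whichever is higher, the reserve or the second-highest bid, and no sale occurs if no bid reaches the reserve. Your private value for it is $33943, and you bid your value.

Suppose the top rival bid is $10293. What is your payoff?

Your bid $33943 is the highest and exceeds the reserve.
Price = max(second-highest bid, reserve) = max($10293, $16212) = $16212.
Payoff = $33943 − $16212 = $17731.

$17731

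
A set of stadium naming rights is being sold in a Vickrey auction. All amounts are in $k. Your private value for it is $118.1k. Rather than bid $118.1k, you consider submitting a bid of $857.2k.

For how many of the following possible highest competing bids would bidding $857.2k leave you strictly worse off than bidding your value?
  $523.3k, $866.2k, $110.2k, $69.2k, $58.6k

The deviation hurts exactly when the highest competing bid lies strictly between $118.1k and $857.2k — overbidding then wins at a price above your value.
$523.3k: inside the interval → strictly worse (loss $405.2k).
$866.2k: above both → same outcome either way.
$110.2k: below both → same outcome either way.
$69.2k: below both → same outcome either way.
$58.6k: below both → same outcome either way.
Count: 1.

1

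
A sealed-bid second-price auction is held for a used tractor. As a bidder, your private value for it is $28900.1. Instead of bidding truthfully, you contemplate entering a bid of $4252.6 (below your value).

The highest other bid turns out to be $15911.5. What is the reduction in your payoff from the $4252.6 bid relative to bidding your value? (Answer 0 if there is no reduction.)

Bidding your value $28900.1: you win (since $28900.1 > $15911.5) and pay $15911.5. Payoff $12988.6.
Bidding $4252.6: you lose. Payoff $0.
The competing bid $15911.5 lies between your shaded bid and your value, so underbidding forfeits an item you could have won at a profitable price.
Loss from deviating = $12988.6 − ($0) = $12988.6.

$12988.6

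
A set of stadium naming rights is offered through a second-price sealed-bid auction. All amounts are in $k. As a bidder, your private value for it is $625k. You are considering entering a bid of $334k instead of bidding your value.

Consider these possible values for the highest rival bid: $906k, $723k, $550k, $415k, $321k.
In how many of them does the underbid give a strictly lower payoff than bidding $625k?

The deviation hurts exactly when the highest competing bid lies strictly between $334k and $625k — underbidding then forfeits a profitable win.
$906k: above both → same outcome either way.
$723k: above both → same outcome either way.
$550k: inside the interval → strictly worse (loss $75k).
$415k: inside the interval → strictly worse (loss $210k).
$321k: below both → same outcome either way.
Count: 2.

2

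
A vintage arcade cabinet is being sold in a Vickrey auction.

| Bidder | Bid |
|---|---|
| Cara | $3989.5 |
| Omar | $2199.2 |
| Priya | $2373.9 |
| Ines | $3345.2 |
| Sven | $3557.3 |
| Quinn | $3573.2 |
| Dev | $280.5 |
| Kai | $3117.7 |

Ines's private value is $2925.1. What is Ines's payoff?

Highest bid: Cara at $3989.5, so Cara wins.
Second-highest bid: Quinn at $3573.2 — that is the price the winner pays.
Ines did not win, so Ines pays nothing and receives nothing: payoff $0.

$0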